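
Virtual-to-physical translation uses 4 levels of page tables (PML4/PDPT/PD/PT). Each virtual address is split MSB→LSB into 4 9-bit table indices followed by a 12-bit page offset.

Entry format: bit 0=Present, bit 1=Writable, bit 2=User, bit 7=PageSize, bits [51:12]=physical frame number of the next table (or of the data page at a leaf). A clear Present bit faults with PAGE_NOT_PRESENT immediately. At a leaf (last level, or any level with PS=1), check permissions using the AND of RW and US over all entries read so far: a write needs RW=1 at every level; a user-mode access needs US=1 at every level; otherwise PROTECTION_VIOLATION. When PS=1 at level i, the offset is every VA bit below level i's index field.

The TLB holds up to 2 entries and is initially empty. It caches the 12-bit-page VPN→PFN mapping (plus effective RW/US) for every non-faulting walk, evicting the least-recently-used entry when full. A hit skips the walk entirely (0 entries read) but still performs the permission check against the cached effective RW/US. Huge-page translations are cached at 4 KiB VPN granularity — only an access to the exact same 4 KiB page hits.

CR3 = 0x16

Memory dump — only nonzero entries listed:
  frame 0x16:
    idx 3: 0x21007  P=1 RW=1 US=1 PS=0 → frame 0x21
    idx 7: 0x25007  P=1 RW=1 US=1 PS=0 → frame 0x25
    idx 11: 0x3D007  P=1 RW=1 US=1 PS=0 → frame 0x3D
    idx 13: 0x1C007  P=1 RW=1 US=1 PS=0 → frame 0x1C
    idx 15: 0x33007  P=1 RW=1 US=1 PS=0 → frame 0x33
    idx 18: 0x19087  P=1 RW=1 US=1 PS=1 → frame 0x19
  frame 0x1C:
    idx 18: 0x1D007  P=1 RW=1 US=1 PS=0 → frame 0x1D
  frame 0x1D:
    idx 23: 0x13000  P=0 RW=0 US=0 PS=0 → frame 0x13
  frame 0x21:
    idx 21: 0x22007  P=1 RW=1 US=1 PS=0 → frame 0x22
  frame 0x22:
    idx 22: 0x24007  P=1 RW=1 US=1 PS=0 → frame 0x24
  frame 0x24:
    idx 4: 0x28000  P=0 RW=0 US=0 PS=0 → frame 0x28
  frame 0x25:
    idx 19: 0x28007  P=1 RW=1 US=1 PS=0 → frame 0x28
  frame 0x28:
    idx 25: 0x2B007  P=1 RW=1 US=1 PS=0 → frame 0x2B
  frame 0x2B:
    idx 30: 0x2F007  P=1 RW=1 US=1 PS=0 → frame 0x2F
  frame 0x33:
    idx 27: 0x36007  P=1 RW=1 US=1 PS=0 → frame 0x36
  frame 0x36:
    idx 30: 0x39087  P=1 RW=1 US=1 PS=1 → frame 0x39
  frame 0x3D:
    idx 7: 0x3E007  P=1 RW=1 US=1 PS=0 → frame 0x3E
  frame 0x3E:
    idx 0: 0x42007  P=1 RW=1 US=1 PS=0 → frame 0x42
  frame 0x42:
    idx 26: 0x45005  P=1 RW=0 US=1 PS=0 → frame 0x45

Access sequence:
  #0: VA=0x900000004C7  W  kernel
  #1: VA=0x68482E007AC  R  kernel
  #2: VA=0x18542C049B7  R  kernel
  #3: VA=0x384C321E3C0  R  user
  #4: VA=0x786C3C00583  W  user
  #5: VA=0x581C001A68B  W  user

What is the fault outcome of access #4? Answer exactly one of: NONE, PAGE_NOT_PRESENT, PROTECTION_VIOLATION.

Per-access translation:
#0 VA=0x900000004C7 (w,kernel):
  L0 @0x16[18] → 0x19087  P=1,RW=1,US=1,PS=1
  → PA=0x194C7 (huge @L0)  (1 entries read)
#1 VA=0x68482E007AC (r,kernel):
  L0 @0x16[13] → 0x1C007  P=1,RW=1,US=1,PS=0
  L1 @0x1C[18] → 0x1D007  P=1,RW=1,US=1,PS=0
  L2 @0x1D[23] → 0x13000  P=0,RW=0,US=0,PS=0
  ⇒ fault: PAGE_NOT_PRESENT  — 3 lookups
#2 VA=0x18542C049B7 (r,kernel):
  L0 @0x16[3] → 0x21007  P=1,RW=1,US=1,PS=0
  L1 @0x21[21] → 0x22007  P=1,RW=1,US=1,PS=0
  L2 @0x22[22] → 0x24007  P=1,RW=1,US=1,PS=0
  L3 @0x24[4] → 0x28000  P=0,RW=0,US=0,PS=0
  ⇒ fault: PAGE_NOT_PRESENT  — 4 lookups
#3 VA=0x384C321E3C0 (r,user):
  L0 @0x16[7] → 0x25007  P=1,RW=1,US=1,PS=0
  L1 @0x25[19] → 0x28007  P=1,RW=1,US=1,PS=0
  L2 @0x28[25] → 0x2B007  P=1,RW=1,US=1,PS=0
  L3 @0x2B[30] → 0x2F007  P=1,RW=1,US=1,PS=0
  → PA=0x2F3C0  (4 entries read)
#4 VA=0x786C3C00583 (w,user):
  L0 @0x16[15] → 0x33007  P=1,RW=1,US=1,PS=0
  L1 @0x33[27] → 0x36007  P=1,RW=1,US=1,PS=0
  L2 @0x36[30] → 0x39087  P=1,RW=1,US=1,PS=1
  → PA=0x39583 (huge @L2)  (3 entries read)
#5 VA=0x581C001A68B (w,user):
  L0 @0x16[11] → 0x3D007  P=1,RW=1,US=1,PS=0
  L1 @0x3D[7] → 0x3E007  P=1,RW=1,US=1,PS=0
  L2 @0x3E[0] → 0x42007  P=1,RW=1,US=1,PS=0
  L3 @0x42[26] → 0x45005  P=1,RW=0,US=1,PS=0
  ⇒ fault: PROTECTION_VIOLATION  — 4 lookups

Access #4 fault: NONE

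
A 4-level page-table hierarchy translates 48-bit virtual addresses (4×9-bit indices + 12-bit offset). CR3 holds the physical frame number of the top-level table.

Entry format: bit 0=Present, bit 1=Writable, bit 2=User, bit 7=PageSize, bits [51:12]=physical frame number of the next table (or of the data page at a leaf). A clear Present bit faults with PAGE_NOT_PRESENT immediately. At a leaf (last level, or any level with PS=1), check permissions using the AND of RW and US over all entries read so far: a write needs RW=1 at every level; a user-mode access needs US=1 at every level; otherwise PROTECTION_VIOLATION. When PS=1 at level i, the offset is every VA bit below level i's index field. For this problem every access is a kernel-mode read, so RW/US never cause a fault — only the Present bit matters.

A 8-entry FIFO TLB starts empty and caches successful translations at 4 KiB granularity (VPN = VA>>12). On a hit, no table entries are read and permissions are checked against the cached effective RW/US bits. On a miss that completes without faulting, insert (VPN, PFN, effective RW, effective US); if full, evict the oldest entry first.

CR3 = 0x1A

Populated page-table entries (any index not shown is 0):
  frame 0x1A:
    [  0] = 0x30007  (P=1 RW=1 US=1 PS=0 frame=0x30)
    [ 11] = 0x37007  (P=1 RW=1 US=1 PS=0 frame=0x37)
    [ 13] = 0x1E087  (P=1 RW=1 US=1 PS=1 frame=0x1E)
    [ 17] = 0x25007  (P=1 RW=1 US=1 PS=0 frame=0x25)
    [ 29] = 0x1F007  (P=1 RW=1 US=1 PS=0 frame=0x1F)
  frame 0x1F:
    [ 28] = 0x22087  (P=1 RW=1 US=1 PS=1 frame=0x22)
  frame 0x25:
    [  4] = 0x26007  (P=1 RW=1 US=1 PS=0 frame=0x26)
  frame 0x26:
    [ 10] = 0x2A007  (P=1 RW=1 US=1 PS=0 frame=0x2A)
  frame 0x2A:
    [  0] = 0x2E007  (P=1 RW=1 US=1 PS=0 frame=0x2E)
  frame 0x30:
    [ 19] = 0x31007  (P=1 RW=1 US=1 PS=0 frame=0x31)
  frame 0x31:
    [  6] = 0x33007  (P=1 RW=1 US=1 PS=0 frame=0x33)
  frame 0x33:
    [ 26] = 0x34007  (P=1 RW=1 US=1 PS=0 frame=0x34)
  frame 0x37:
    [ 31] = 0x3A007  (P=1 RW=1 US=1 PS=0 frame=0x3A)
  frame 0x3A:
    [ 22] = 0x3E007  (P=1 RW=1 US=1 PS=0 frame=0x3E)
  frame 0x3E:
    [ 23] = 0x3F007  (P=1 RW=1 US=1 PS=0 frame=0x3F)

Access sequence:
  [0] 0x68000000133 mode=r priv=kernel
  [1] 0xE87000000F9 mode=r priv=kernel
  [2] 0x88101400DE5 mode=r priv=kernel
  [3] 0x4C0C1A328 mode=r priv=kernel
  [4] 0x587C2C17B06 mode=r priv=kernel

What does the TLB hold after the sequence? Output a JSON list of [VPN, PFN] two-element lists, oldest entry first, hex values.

Per-access translation:
#0 VA=0x68000000133 (r,kernel):
  lvl0: tbl 0x1A, slot 13 ⇒ 0x1E087 (P1/RW1/US1/PS1)
  ✓ 0x1E133 (huge @L0)  — 1 lookups
#1 VA=0xE87000000F9 (r,kernel):
  lvl0: tbl 0x1A, slot 29 ⇒ 0x1F007 (P1/RW1/US1/PS0)
  lvl1: tbl 0x1F, slot 28 ⇒ 0x22087 (P1/RW1/US1/PS1)
  ✓ 0x220F9 (huge @L1)  — 2 lookups
#2 VA=0x88101400DE5 (r,kernel):
  lvl0: tbl 0x1A, slot 17 ⇒ 0x25007 (P1/RW1/US1/PS0)
  lvl1: tbl 0x25, slot 4 ⇒ 0x26007 (P1/RW1/US1/PS0)
  lvl2: tbl 0x26, slot 10 ⇒ 0x2A007 (P1/RW1/US1/PS0)
  lvl3: tbl 0x2A, slot 0 ⇒ 0x2E007 (P1/RW1/US1/PS0)
  ✓ 0x2EDE5  — 4 lookups
#3 VA=0x4C0C1A328 (r,kernel):
  lvl0: tbl 0x1A, slot 0 ⇒ 0x30007 (P1/RW1/US1/PS0)
  lvl1: tbl 0x30, slot 19 ⇒ 0x31007 (P1/RW1/US1/PS0)
  lvl2: tbl 0x31, slot 6 ⇒ 0x33007 (P1/RW1/US1/PS0)
  lvl3: tbl 0x33, slot 26 ⇒ 0x34007 (P1/RW1/US1/PS0)
  ✓ 0x34328  — 4 lookups
#4 VA=0x587C2C17B06 (r,kernel):
  lvl0: tbl 0x1A, slot 11 ⇒ 0x37007 (P1/RW1/US1/PS0)
  lvl1: tbl 0x37, slot 31 ⇒ 0x3A007 (P1/RW1/US1/PS0)
  lvl2: tbl 0x3A, slot 22 ⇒ 0x3E007 (P1/RW1/US1/PS0)
  lvl3: tbl 0x3E, slot 23 ⇒ 0x3F007 (P1/RW1/US1/PS0)
  ✓ 0x3FB06  — 4 lookups

TLB: [["0x68000000", "0x1E"], ["0xE8700000", "0x22"], ["0x88101400", "0x2E"], ["0x4C0C1A", "0x34"], ["0x587C2C17", "0x3F"]]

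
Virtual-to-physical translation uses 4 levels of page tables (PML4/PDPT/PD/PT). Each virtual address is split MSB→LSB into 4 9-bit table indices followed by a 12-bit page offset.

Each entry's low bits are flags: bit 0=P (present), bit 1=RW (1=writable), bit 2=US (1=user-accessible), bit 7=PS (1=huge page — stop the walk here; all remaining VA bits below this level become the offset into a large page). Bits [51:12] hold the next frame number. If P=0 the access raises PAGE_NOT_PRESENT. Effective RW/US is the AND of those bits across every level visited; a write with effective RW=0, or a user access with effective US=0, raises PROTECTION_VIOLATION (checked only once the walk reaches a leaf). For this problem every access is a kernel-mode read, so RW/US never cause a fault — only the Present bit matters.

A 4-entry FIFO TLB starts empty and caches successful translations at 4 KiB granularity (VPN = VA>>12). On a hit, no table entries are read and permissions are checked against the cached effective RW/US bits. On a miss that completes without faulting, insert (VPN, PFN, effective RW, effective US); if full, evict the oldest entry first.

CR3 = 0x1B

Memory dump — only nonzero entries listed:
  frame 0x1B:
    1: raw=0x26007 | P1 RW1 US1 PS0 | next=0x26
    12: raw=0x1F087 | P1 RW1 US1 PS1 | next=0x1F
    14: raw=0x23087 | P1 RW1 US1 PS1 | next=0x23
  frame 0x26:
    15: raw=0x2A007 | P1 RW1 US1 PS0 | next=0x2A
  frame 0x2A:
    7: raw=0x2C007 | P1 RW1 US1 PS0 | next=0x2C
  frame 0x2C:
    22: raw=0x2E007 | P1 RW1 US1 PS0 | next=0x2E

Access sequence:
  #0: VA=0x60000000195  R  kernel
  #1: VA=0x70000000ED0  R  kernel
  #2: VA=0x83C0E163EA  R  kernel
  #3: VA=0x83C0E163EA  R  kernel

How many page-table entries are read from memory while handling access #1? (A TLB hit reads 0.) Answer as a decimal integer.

Trace:
#0 VA=0x60000000195 (r,kernel):
  L0 @0x1B[12] → 0x1F087  P=1,RW=1,US=1,PS=1
  ⇒ phys 0x1F195 (huge @L0)  [1 reads]
#1 VA=0x70000000ED0 (r,kernel):
  L0 @0x1B[14] → 0x23087  P=1,RW=1,US=1,PS=1
  ⇒ phys 0x23ED0 (huge @L0)  [1 reads]
#2 VA=0x83C0E163EA (r,kernel):
  L0 @0x1B[1] → 0x26007  P=1,RW=1,US=1,PS=0
  L1 @0x26[15] → 0x2A007  P=1,RW=1,US=1,PS=0
  L2 @0x2A[7] → 0x2C007  P=1,RW=1,US=1,PS=0
  L3 @0x2C[22] → 0x2E007  P=1,RW=1,US=1,PS=0
  ⇒ phys 0x2E3EA  [4 reads]
#3 VA=0x83C0E163EA (r,kernel):
  TLB hit vpn=0x83C0E16 → PA=0x2E3EA

Entries read for #1: 1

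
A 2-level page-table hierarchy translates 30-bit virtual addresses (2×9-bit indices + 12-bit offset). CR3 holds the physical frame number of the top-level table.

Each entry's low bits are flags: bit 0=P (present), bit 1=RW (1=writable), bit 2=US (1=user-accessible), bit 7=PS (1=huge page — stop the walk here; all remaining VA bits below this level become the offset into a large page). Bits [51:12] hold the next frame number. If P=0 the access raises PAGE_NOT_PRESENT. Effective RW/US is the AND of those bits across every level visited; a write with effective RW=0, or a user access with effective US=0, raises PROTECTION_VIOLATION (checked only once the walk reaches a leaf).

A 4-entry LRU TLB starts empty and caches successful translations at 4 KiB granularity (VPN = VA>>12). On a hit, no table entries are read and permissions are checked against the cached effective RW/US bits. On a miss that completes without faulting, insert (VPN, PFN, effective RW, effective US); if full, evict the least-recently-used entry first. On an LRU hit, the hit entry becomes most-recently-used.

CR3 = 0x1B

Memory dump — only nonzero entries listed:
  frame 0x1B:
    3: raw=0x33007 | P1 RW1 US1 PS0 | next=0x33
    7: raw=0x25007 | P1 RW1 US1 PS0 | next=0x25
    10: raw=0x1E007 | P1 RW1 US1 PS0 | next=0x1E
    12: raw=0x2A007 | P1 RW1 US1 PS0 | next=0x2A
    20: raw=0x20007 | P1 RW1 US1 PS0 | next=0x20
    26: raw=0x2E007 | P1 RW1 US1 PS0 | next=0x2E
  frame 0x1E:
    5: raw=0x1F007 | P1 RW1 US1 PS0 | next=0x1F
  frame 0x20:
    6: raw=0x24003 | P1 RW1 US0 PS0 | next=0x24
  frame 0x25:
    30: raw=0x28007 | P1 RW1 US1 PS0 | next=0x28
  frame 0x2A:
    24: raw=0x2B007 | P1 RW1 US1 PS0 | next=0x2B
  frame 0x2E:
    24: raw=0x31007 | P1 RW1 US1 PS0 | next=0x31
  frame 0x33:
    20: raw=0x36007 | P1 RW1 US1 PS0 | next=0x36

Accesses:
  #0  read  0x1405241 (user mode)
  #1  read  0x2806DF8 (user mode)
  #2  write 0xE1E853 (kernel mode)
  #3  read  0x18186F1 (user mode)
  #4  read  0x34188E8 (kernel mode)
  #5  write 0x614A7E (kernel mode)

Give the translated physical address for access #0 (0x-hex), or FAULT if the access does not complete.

Trace:
#0 VA=0x1405241 (r,user):
  L0 @0x1B[10] → 0x1E007  P=1,RW=1,US=1,PS=0
  L1 @0x1E[5] → 0x1F007  P=1,RW=1,US=1,PS=0
  ✓ 0x1F241  — 2 lookups
#1 VA=0x2806DF8 (r,user):
  L0 @0x1B[20] → 0x20007  P=1,RW=1,US=1,PS=0
  L1 @0x20[6] → 0x24003  P=1,RW=1,US=0,PS=0
  → PROTECTION_VIOLATION  (2 entries read)
#2 VA=0xE1E853 (w,kernel):
  L0 @0x1B[7] → 0x25007  P=1,RW=1,US=1,PS=0
  L1 @0x25[30] → 0x28007  P=1,RW=1,US=1,PS=0
  ✓ 0x28853  — 2 lookups
#3 VA=0x18186F1 (r,user):
  L0 @0x1B[12] → 0x2A007  P=1,RW=1,US=1,PS=0
  L1 @0x2A[24] → 0x2B007  P=1,RW=1,US=1,PS=0
  ✓ 0x2B6F1  — 2 lookups
#4 VA=0x34188E8 (r,kernel):
  L0 @0x1B[26] → 0x2E007  P=1,RW=1,US=1,PS=0
  L1 @0x2E[24] → 0x31007  P=1,RW=1,US=1,PS=0
  ✓ 0x318E8  — 2 lookups
#5 VA=0x614A7E (w,kernel):
  L0 @0x1B[3] → 0x33007  P=1,RW=1,US=1,PS=0
  L1 @0x33[20] → 0x36007  P=1,RW=1,US=1,PS=0
  ✓ 0x36A7E  — 2 lookups

Access #0 PA: 0x1F241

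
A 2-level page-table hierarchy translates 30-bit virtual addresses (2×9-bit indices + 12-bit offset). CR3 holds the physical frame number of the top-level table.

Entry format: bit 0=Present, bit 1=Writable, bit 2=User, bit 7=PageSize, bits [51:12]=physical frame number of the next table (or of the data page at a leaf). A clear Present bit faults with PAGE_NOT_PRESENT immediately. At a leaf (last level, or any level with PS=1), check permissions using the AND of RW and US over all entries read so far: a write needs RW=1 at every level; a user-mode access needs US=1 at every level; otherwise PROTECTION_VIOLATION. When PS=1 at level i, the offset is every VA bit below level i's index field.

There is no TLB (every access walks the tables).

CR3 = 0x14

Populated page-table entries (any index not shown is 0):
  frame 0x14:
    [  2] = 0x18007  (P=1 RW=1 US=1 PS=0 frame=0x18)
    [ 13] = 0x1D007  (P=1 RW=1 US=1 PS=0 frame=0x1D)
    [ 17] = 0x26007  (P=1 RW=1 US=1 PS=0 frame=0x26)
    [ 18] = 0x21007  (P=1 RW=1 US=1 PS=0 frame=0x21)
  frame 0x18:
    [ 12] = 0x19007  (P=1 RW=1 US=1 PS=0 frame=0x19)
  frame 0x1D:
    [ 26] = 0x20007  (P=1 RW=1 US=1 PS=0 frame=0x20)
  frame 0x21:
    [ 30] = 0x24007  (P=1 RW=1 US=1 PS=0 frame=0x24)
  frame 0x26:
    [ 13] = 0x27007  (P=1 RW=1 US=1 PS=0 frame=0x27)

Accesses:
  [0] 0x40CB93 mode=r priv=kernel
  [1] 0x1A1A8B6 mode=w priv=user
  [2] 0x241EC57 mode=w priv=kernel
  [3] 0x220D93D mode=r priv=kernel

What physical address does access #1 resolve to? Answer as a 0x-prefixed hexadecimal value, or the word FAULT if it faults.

Per-access translation:
#0 VA=0x40CB93 (r,kernel):
  L0: frame=0x14 idx=2 entry=0x18007 [P=1 RW=1 US=1 PS=0]
  L1: frame=0x18 idx=12 entry=0x19007 [P=1 RW=1 US=1 PS=0]
  → PA=0x19B93  (2 entries read)
#1 VA=0x1A1A8B6 (w,user):
  L0: frame=0x14 idx=13 entry=0x1D007 [P=1 RW=1 US=1 PS=0]
  L1: frame=0x1D idx=26 entry=0x20007 [P=1 RW=1 US=1 PS=0]
  → PA=0x208B6  (2 entries read)
#2 VA=0x241EC57 (w,kernel):
  L0: frame=0x14 idx=18 entry=0x21007 [P=1 RW=1 US=1 PS=0]
  L1: frame=0x21 idx=30 entry=0x24007 [P=1 RW=1 US=1 PS=0]
  → PA=0x24C57  (2 entries read)
#3 VA=0x220D93D (r,kernel):
  L0: frame=0x14 idx=17 entry=0x26007 [P=1 RW=1 US=1 PS=0]
  L1: frame=0x26 idx=13 entry=0x27007 [P=1 RW=1 US=1 PS=0]
  → PA=0x2793D  (2 entries read)

Access #1 PA: 0x208B6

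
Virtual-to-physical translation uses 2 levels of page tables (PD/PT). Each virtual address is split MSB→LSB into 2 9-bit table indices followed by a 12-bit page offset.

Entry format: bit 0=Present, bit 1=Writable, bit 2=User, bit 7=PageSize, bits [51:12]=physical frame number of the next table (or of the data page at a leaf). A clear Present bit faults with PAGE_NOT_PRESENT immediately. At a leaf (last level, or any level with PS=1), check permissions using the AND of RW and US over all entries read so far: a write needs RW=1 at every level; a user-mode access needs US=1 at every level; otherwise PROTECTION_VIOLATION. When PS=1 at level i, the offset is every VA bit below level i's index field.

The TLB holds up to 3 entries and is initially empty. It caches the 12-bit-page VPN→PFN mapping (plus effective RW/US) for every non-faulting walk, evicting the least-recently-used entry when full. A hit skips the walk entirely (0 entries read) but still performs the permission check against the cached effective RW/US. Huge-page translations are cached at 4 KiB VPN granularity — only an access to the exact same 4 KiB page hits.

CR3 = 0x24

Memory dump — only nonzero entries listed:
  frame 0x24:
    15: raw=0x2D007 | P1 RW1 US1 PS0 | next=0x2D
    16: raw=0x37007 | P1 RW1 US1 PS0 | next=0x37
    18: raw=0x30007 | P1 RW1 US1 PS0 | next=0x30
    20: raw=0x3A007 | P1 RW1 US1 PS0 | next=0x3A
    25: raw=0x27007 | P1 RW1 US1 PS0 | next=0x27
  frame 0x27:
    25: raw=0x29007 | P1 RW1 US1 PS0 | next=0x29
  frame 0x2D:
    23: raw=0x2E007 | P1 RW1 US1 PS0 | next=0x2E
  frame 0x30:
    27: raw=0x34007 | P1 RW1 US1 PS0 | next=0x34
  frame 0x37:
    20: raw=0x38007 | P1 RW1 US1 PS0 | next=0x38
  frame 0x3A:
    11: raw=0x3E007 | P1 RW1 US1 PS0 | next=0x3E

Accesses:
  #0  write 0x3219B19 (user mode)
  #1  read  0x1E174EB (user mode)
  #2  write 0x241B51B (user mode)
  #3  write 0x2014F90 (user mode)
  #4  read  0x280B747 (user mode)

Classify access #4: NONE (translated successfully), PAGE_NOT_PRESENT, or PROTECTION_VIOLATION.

Per-access translation:
#0 VA=0x3219B19 (w,user):
  [0] read 0x24 idx=25: raw=0x27007 flags P=1 W=1 U=1 S=0
  [1] read 0x27 idx=25: raw=0x29007 flags P=1 W=1 U=1 S=0
  ⇒ phys 0x29B19  [2 reads]
#1 VA=0x1E174EB (r,user):
  [0] read 0x24 idx=15: raw=0x2D007 flags P=1 W=1 U=1 S=0
  [1] read 0x2D idx=23: raw=0x2E007 flags P=1 W=1 U=1 S=0
  ⇒ phys 0x2E4EB  [2 reads]
#2 VA=0x241B51B (w,user):
  [0] read 0x24 idx=18: raw=0x30007 flags P=1 W=1 U=1 S=0
  [1] read 0x30 idx=27: raw=0x34007 flags P=1 W=1 U=1 S=0
  ⇒ phys 0x3451B  [2 reads]
#3 VA=0x2014F90 (w,user):
  [0] read 0x24 idx=16: raw=0x37007 flags P=1 W=1 U=1 S=0
  [1] read 0x37 idx=20: raw=0x38007 flags P=1 W=1 U=1 S=0
  ⇒ phys 0x38F90  [2 reads]
#4 VA=0x280B747 (r,user):
  [0] read 0x24 idx=20: raw=0x3A007 flags P=1 W=1 U=1 S=0
  [1] read 0x3A idx=11: raw=0x3E007 flags P=1 W=1 U=1 S=0
  ⇒ phys 0x3E747  [2 reads]

Access #4 fault: NONE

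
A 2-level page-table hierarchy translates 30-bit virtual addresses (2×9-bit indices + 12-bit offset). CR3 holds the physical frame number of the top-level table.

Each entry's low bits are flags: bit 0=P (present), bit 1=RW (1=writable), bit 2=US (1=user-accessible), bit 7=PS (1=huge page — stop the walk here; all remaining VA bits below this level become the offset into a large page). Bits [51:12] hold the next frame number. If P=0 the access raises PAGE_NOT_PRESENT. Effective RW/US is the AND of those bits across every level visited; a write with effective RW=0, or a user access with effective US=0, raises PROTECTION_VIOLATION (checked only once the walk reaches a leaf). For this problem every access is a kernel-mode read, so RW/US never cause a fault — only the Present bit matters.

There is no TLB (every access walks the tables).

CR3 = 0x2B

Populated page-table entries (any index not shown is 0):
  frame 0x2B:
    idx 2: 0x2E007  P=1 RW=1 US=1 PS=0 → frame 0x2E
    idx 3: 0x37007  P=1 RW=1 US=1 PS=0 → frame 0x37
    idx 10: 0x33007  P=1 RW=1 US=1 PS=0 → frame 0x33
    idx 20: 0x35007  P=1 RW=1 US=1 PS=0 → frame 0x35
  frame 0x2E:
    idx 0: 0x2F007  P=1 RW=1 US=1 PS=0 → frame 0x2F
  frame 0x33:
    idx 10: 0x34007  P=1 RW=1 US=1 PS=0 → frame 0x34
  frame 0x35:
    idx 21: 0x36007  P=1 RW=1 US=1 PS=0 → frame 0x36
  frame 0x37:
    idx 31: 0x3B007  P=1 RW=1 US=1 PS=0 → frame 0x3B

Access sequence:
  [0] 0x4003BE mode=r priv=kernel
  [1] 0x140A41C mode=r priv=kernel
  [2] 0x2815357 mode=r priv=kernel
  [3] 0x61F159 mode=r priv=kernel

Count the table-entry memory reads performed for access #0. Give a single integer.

Trace:
#0 VA=0x4003BE (r,kernel):
  L0: frame=0x2B idx=2 entry=0x2E007 [P=1 RW=1 US=1 PS=0]
  L1: frame=0x2E idx=0 entry=0x2F007 [P=1 RW=1 US=1 PS=0]
  ⇒ phys 0x2F3BE  [2 reads]
#1 VA=0x140A41C (r,kernel):
  L0: frame=0x2B idx=10 entry=0x33007 [P=1 RW=1 US=1 PS=0]
  L1: frame=0x33 idx=10 entry=0x34007 [P=1 RW=1 US=1 PS=0]
  ⇒ phys 0x3441C  [2 reads]
#2 VA=0x2815357 (r,kernel):
  L0: frame=0x2B idx=20 entry=0x35007 [P=1 RW=1 US=1 PS=0]
  L1: frame=0x35 idx=21 entry=0x36007 [P=1 RW=1 US=1 PS=0]
  ⇒ phys 0x36357  [2 reads]
#3 VA=0x61F159 (r,kernel):
  L0: frame=0x2B idx=3 entry=0x37007 [P=1 RW=1 US=1 PS=0]
  L1: frame=0x37 idx=31 entry=0x3B007 [P=1 RW=1 US=1 PS=0]
  ⇒ phys 0x3B159  [2 reads]

Entries read for #0: 2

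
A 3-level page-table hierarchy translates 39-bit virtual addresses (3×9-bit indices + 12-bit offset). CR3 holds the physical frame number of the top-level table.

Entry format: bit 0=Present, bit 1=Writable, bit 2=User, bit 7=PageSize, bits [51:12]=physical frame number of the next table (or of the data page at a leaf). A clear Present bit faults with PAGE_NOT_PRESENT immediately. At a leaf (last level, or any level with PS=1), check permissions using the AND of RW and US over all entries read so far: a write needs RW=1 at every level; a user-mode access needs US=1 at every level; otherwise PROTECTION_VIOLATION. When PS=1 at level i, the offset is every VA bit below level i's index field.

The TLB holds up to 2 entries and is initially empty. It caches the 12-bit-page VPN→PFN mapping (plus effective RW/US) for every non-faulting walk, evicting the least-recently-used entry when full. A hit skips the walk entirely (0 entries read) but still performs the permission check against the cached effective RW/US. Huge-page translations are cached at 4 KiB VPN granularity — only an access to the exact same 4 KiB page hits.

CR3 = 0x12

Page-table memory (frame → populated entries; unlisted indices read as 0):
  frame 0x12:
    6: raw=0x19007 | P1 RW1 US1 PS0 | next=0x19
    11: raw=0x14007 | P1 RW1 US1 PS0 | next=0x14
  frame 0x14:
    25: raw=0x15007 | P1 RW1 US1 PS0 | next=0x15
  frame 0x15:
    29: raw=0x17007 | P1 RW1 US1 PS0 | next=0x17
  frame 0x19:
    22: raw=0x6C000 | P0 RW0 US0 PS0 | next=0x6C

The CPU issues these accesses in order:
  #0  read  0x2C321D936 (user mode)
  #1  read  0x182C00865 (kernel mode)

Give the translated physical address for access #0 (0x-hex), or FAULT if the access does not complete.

Per-access translation:
#0 VA=0x2C321D936 (r,user):
  L0 @0x12[11] → 0x14007  P=1,RW=1,US=1,PS=0
  L1 @0x14[25] → 0x15007  P=1,RW=1,US=1,PS=0
  L2 @0x15[29] → 0x17007  P=1,RW=1,US=1,PS=0
  ✓ 0x17936  — 3 lookups
#1 VA=0x182C00865 (r,kernel):
  L0 @0x12[6] → 0x19007  P=1,RW=1,US=1,PS=0
  L1 @0x19[22] → 0x6C000  P=0,RW=0,US=0,PS=0
  ⇒ fault: PAGE_NOT_PRESENT  — 2 lookups

Access #0 PA: 0x17936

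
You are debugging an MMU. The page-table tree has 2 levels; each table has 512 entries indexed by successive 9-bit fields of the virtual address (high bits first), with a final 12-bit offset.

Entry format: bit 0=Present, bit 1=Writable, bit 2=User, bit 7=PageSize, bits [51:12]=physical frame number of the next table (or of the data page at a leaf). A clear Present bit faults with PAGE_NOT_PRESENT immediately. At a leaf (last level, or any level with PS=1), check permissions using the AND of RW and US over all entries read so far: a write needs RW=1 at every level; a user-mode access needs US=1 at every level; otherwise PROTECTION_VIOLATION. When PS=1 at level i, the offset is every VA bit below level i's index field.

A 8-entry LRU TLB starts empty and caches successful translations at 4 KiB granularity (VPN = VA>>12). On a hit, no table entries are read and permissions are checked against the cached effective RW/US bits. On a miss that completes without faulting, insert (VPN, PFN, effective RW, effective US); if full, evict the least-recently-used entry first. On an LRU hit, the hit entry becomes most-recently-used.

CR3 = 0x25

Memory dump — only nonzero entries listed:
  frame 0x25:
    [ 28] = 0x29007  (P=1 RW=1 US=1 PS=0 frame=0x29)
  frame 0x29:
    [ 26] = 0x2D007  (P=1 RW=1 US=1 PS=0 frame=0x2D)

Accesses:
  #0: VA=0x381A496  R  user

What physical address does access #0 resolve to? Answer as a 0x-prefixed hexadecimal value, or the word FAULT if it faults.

Per-access translation:
#0 VA=0x381A496 (r,user):
  L0 @0x25[28] → 0x29007  P=1,RW=1,US=1,PS=0
  L1 @0x29[26] → 0x2D007  P=1,RW=1,US=1,PS=0
  ✓ 0x2D496  — 2 lookups

Access #0 PA: 0x2D496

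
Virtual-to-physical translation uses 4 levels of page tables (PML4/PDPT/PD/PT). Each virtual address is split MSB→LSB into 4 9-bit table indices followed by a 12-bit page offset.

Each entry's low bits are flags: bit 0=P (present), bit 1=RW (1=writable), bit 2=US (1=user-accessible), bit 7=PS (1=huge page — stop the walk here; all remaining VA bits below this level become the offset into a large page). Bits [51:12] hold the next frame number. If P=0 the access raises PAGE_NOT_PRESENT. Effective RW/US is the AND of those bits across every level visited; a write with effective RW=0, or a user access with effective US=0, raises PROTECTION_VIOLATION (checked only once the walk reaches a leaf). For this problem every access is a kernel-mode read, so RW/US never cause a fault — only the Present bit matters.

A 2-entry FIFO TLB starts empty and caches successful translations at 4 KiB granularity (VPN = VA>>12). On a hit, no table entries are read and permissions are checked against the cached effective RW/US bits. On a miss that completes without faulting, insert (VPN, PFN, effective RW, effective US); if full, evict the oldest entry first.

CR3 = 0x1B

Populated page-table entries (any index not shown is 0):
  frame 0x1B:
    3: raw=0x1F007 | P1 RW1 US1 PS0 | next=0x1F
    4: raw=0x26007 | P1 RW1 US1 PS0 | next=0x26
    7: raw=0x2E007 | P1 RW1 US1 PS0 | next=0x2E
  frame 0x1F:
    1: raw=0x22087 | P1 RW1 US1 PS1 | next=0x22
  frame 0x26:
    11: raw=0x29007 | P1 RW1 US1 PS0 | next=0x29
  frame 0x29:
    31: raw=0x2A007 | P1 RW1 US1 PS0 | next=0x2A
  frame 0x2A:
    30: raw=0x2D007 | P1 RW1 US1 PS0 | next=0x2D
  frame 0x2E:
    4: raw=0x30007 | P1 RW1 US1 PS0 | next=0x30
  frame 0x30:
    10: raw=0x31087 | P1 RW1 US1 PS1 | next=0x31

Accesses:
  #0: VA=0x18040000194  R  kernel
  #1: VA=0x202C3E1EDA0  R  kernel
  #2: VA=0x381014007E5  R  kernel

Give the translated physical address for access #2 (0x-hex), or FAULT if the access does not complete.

Per-access translation:
#0 VA=0x18040000194 (r,kernel):
  lvl0: tbl 0x1B, slot 3 ⇒ 0x1F007 (P1/RW1/US1/PS0)
  lvl1: tbl 0x1F, slot 1 ⇒ 0x22087 (P1/RW1/US1/PS1)
  ✓ 0x22194 (huge @L1)  — 2 lookups
#1 VA=0x202C3E1EDA0 (r,kernel):
  lvl0: tbl 0x1B, slot 4 ⇒ 0x26007 (P1/RW1/US1/PS0)
  lvl1: tbl 0x26, slot 11 ⇒ 0x29007 (P1/RW1/US1/PS0)
  lvl2: tbl 0x29, slot 31 ⇒ 0x2A007 (P1/RW1/US1/PS0)
  lvl3: tbl 0x2A, slot 30 ⇒ 0x2D007 (P1/RW1/US1/PS0)
  ✓ 0x2DDA0  — 4 lookups
#2 VA=0x381014007E5 (r,kernel):
  lvl0: tbl 0x1B, slot 7 ⇒ 0x2E007 (P1/RW1/US1/PS0)
  lvl1: tbl 0x2E, slot 4 ⇒ 0x30007 (P1/RW1/US1/PS0)
  lvl2: tbl 0x30, slot 10 ⇒ 0x31087 (P1/RW1/US1/PS1)
  ✓ 0x317E5 (huge @L2)  — 3 lookups

Access #2 PA: 0x317E5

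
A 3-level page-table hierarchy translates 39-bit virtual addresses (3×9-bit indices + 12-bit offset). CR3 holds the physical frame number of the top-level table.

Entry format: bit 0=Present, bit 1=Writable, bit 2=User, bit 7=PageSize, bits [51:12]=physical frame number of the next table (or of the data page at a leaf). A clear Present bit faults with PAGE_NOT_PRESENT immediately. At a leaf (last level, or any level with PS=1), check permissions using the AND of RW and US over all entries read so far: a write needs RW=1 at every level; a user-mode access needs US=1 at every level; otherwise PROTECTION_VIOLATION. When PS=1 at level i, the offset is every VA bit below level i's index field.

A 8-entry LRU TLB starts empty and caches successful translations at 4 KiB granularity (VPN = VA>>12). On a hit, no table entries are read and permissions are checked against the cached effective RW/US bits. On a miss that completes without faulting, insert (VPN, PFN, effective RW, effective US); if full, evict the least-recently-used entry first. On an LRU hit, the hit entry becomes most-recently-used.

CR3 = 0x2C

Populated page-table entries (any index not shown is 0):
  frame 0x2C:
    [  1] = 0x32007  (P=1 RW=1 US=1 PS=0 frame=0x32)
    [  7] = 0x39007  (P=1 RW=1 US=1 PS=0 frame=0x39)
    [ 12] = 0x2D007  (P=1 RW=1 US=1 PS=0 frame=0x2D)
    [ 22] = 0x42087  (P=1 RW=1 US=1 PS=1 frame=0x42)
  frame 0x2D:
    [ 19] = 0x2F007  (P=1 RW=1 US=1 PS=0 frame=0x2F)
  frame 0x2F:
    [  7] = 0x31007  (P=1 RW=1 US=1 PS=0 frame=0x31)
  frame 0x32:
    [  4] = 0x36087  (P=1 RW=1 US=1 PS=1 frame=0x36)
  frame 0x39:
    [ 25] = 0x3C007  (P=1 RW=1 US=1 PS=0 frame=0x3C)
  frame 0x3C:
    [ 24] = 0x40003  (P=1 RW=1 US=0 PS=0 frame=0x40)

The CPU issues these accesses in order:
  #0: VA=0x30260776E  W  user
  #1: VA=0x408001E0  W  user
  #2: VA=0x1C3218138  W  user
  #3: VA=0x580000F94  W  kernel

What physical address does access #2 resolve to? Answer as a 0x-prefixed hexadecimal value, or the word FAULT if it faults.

Walk each access:
#0 VA=0x30260776E (w,user):
  L0 @0x2C[12] → 0x2D007  P=1,RW=1,US=1,PS=0
  L1 @0x2D[19] → 0x2F007  P=1,RW=1,US=1,PS=0
  L2 @0x2F[7] → 0x31007  P=1,RW=1,US=1,PS=0
  ✓ 0x3176E  — 3 lookups
#1 VA=0x408001E0 (w,user):
  L0 @0x2C[1] → 0x32007  P=1,RW=1,US=1,PS=0
  L1 @0x32[4] → 0x36087  P=1,RW=1,US=1,PS=1
  ✓ 0x361E0 (huge @L1)  — 2 lookups
#2 VA=0x1C3218138 (w,user):
  L0 @0x2C[7] → 0x39007  P=1,RW=1,US=1,PS=0
  L1 @0x39[25] → 0x3C007  P=1,RW=1,US=1,PS=0
  L2 @0x3C[24] → 0x40003  P=1,RW=1,US=0,PS=0
  ✗ PROTECTION_VIOLATION  [3 reads]
#3 VA=0x580000F94 (w,kernel):
  L0 @0x2C[22] → 0x42087  P=1,RW=1,US=1,PS=1
  ✓ 0x42F94 (huge @L0)  — 1 lookups

Access #2 PA: FAULT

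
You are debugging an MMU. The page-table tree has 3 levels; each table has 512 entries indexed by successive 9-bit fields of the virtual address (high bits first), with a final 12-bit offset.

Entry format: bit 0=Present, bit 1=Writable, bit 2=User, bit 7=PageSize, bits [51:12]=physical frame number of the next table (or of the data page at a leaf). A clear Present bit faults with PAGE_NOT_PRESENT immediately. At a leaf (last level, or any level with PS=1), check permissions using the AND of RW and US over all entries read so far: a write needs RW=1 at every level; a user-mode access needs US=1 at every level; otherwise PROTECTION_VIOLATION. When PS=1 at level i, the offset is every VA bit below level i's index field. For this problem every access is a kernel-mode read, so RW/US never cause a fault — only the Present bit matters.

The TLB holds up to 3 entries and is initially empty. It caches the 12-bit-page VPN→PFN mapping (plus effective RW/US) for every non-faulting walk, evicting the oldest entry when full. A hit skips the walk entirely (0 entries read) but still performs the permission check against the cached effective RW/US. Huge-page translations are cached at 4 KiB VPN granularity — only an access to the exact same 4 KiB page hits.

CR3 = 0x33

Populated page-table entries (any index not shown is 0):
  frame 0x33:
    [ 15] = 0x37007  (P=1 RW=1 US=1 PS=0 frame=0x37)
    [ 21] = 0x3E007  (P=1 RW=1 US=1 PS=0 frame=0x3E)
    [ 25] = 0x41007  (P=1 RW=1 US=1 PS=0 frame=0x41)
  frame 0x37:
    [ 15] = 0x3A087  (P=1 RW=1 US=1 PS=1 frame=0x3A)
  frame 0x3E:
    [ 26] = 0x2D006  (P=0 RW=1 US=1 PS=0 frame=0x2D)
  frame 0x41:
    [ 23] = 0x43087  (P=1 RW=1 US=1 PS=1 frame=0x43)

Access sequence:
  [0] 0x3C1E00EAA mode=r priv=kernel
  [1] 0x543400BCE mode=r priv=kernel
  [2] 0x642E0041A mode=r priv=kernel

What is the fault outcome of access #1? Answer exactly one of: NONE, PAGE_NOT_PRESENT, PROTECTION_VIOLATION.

Trace:
#0 VA=0x3C1E00EAA (r,kernel):
  lvl0: tbl 0x33, slot 15 ⇒ 0x37007 (P1/RW1/US1/PS0)
  lvl1: tbl 0x37, slot 15 ⇒ 0x3A087 (P1/RW1/US1/PS1)
  ⇒ phys 0x3AEAA (huge @L1)  [2 reads]
#1 VA=0x543400BCE (r,kernel):
  lvl0: tbl 0x33, slot 21 ⇒ 0x3E007 (P1/RW1/US1/PS0)
  lvl1: tbl 0x3E, slot 26 ⇒ 0x2D006 (P0/RW1/US1/PS0)
  ⇒ fault: PAGE_NOT_PRESENT  — 2 lookups
#2 VA=0x642E0041A (r,kernel):
  lvl0: tbl 0x33, slot 25 ⇒ 0x41007 (P1/RW1/US1/PS0)
  lvl1: tbl 0x41, slot 23 ⇒ 0x43087 (P1/RW1/US1/PS1)
  ⇒ phys 0x4341A (huge @L1)  [2 reads]

Access #1 fault: PAGE_NOT_PRESENT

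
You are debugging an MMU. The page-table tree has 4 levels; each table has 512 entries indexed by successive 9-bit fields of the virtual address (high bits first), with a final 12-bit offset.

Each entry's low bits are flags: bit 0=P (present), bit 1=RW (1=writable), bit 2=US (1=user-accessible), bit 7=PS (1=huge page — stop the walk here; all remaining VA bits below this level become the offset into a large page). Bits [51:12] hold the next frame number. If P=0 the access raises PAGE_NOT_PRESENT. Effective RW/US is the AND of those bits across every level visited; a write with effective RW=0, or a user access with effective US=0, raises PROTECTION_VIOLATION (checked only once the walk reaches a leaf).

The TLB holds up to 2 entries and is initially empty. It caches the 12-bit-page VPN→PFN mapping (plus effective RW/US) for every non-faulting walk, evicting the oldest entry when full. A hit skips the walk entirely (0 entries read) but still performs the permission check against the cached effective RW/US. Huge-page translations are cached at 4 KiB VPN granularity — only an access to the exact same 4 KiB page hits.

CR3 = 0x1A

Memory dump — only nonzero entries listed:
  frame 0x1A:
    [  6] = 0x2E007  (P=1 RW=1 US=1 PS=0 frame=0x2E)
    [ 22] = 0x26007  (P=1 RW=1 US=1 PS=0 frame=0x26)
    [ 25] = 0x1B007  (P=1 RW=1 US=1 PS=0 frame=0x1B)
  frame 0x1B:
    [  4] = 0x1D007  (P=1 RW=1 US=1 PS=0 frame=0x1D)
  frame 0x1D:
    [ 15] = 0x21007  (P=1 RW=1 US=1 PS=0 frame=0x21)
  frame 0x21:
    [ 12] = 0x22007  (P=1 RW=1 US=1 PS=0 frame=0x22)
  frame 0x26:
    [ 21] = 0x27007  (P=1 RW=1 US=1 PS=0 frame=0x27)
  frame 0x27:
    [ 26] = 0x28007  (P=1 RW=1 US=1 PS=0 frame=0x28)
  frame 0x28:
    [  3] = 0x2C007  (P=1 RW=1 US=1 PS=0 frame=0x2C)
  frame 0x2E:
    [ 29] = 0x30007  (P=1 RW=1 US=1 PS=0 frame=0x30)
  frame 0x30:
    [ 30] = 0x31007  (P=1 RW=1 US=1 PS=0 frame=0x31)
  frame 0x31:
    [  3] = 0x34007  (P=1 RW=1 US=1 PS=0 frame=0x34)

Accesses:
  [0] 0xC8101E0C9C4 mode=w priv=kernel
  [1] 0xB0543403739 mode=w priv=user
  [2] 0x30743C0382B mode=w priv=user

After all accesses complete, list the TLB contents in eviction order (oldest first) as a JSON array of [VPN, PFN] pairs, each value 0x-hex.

Trace:
#0 VA=0xC8101E0C9C4 (w,kernel):
  L0: frame=0x1A idx=25 entry=0x1B007 [P=1 RW=1 US=1 PS=0]
  L1: frame=0x1B idx=4 entry=0x1D007 [P=1 RW=1 US=1 PS=0]
  L2: frame=0x1D idx=15 entry=0x21007 [P=1 RW=1 US=1 PS=0]
  L3: frame=0x21 idx=12 entry=0x22007 [P=1 RW=1 US=1 PS=0]
  → PA=0x229C4  (4 entries read)
#1 VA=0xB0543403739 (w,user):
  L0: frame=0x1A idx=22 entry=0x26007 [P=1 RW=1 US=1 PS=0]
  L1: frame=0x26 idx=21 entry=0x27007 [P=1 RW=1 US=1 PS=0]
  L2: frame=0x27 idx=26 entry=0x28007 [P=1 RW=1 US=1 PS=0]
  L3: frame=0x28 idx=3 entry=0x2C007 [P=1 RW=1 US=1 PS=0]
  → PA=0x2C739  (4 entries read)
#2 VA=0x30743C0382B (w,user):
  L0: frame=0x1A idx=6 entry=0x2E007 [P=1 RW=1 US=1 PS=0]
  L1: frame=0x2E idx=29 entry=0x30007 [P=1 RW=1 US=1 PS=0]
  L2: frame=0x30 idx=30 entry=0x31007 [P=1 RW=1 US=1 PS=0]
  L3: frame=0x31 idx=3 entry=0x34007 [P=1 RW=1 US=1 PS=0]
  → PA=0x3482B  (4 entries read)

TLB: [["0xB0543403", "0x2C"], ["0x30743C03", "0x34"]]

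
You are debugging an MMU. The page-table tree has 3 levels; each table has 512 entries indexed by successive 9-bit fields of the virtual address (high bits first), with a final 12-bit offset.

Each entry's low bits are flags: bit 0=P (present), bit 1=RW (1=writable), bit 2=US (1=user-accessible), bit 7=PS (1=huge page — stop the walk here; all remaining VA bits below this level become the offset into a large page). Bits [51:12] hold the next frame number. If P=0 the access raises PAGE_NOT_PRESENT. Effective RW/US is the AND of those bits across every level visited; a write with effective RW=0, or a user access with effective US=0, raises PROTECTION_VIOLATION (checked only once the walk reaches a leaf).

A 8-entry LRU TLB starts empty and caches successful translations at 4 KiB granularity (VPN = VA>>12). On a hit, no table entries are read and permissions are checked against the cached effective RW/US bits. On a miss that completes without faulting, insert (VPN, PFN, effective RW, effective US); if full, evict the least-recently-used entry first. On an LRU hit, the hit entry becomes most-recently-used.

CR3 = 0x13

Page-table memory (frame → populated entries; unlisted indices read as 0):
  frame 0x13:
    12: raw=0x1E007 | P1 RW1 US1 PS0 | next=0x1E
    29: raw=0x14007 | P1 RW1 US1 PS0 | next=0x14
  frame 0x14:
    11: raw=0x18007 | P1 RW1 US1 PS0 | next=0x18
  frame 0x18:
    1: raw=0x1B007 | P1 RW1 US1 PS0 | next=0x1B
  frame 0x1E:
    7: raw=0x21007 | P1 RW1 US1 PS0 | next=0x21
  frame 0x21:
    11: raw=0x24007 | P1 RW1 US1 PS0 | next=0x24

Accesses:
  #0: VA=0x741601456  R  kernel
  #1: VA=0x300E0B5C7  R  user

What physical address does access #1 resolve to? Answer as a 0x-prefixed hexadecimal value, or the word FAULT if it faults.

Per-access translation:
#0 VA=0x741601456 (r,kernel):
  [0] read 0x13 idx=29: raw=0x14007 flags P=1 W=1 U=1 S=0
  [1] read 0x14 idx=11: raw=0x18007 flags P=1 W=1 U=1 S=0
  [2] read 0x18 idx=1: raw=0x1B007 flags P=1 W=1 U=1 S=0
  ✓ 0x1B456  — 3 lookups
#1 VA=0x300E0B5C7 (r,user):
  [0] read 0x13 idx=12: raw=0x1E007 flags P=1 W=1 U=1 S=0
  [1] read 0x1E idx=7: raw=0x21007 flags P=1 W=1 U=1 S=0
  [2] read 0x21 idx=11: raw=0x24007 flags P=1 W=1 U=1 S=0
  ✓ 0x245C7  — 3 lookups

Access #1 PA: 0x245C7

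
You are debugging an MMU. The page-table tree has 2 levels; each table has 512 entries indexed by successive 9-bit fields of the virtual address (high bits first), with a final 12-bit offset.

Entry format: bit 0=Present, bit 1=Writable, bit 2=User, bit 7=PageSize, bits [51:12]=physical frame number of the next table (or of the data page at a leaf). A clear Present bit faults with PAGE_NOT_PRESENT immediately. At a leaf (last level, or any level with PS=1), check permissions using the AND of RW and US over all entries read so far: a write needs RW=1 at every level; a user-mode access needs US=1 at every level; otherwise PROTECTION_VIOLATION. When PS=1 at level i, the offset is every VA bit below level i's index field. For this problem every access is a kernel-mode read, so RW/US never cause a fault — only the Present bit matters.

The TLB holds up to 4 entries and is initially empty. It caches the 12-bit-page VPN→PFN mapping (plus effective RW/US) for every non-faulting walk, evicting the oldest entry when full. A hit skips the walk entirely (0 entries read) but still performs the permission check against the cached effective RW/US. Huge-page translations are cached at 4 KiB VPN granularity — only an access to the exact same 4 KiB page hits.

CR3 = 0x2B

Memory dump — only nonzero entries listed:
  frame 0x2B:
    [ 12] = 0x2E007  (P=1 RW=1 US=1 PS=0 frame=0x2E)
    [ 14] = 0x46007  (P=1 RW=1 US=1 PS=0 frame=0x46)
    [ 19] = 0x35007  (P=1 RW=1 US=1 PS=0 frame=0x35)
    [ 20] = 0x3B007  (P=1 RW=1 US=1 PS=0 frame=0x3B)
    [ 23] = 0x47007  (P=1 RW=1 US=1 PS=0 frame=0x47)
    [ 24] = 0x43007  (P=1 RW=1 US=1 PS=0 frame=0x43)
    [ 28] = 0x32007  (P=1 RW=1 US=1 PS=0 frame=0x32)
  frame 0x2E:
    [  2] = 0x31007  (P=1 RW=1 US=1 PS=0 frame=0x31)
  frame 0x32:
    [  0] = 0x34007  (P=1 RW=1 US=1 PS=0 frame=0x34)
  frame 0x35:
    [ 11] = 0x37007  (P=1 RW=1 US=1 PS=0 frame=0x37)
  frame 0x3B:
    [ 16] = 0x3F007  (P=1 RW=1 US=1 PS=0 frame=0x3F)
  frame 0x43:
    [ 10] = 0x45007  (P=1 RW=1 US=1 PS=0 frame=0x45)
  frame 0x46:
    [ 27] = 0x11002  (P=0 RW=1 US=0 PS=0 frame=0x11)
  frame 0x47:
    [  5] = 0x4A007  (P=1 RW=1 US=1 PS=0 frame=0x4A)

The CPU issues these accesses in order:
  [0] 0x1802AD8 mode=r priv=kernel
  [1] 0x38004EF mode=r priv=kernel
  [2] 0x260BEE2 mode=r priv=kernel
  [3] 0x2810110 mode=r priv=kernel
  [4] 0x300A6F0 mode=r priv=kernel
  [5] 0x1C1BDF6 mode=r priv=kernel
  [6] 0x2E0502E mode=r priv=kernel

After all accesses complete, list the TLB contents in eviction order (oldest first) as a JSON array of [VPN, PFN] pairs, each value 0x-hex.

Trace:
#0 VA=0x1802AD8 (r,kernel):
  [0] read 0x2B idx=12: raw=0x2E007 flags P=1 W=1 U=1 S=0
  [1] read 0x2E idx=2: raw=0x31007 flags P=1 W=1 U=1 S=0
  ✓ 0x31AD8  — 2 lookups
#1 VA=0x38004EF (r,kernel):
  [0] read 0x2B idx=28: raw=0x32007 flags P=1 W=1 U=1 S=0
  [1] read 0x32 idx=0: raw=0x34007 flags P=1 W=1 U=1 S=0
  ✓ 0x344EF  — 2 lookups
#2 VA=0x260BEE2 (r,kernel):
  [0] read 0x2B idx=19: raw=0x35007 flags P=1 W=1 U=1 S=0
  [1] read 0x35 idx=11: raw=0x37007 flags P=1 W=1 U=1 S=0
  ✓ 0x37EE2  — 2 lookups
#3 VA=0x2810110 (r,kernel):
  [0] read 0x2B idx=20: raw=0x3B007 flags P=1 W=1 U=1 S=0
  [1] read 0x3B idx=16: raw=0x3F007 flags P=1 W=1 U=1 S=0
  ✓ 0x3F110  — 2 lookups
#4 VA=0x300A6F0 (r,kernel):
  [0] read 0x2B idx=24: raw=0x43007 flags P=1 W=1 U=1 S=0
  [1] read 0x43 idx=10: raw=0x45007 flags P=1 W=1 U=1 S=0
  ✓ 0x456F0  — 2 lookups
#5 VA=0x1C1BDF6 (r,kernel):
  [0] read 0x2B idx=14: raw=0x46007 flags P=1 W=1 U=1 S=0
  [1] read 0x46 idx=27: raw=0x11002 flags P=0 W=1 U=0 S=0
  → PAGE_NOT_PRESENT  (2 entries read)
#6 VA=0x2E0502E (r,kernel):
  [0] read 0x2B idx=23: raw=0x47007 flags P=1 W=1 U=1 S=0
  [1] read 0x47 idx=5: raw=0x4A007 flags P=1 W=1 U=1 S=0
  ✓ 0x4A02E  — 2 lookups

TLB: [["0x260B", "0x37"], ["0x2810", "0x3F"], ["0x300A", "0x45"], ["0x2E05", "0x4A"]]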